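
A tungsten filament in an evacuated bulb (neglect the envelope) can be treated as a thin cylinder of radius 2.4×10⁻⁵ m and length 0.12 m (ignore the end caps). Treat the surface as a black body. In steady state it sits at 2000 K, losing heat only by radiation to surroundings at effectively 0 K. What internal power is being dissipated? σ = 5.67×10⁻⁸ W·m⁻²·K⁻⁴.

P ≈ 16.4 W

Steady state: P = εσA T⁴.
A = 2πrL = 1.810×10⁻⁵ m²; T⁴ = (2000)⁴ = 1.600×10¹³ K⁴.
P = 1.0 × 5.67×10⁻⁸ × 1.810×10⁻⁵ × 1.600×10¹³.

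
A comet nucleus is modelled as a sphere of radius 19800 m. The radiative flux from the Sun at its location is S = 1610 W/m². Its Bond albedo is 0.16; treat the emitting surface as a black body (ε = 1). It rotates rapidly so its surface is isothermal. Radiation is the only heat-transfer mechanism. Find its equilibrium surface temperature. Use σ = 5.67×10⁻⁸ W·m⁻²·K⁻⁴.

T ≈ 278 K

At equilibrium, absorbed power = emitted power.
Absorbing cross-section = πr² = 1.232×10⁹ m²; emitting surface = 4πr² = 4.927×10⁹ m² (ratio 4).
(1−a)S·A_cross = εσ·A_surf·T⁴  ⇒  T⁴ = (1−a)S/(4σ).
T⁴ = 0.840·1610/(4·5.67×10⁻⁸) = 5.963×10⁹ K⁴.
T = (5.963×10⁹)^(1/4).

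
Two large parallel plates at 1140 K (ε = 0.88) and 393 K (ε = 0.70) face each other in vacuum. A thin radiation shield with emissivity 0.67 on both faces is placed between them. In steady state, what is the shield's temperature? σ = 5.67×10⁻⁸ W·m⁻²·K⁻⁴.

In steady state the net flux on the hot side equals that on the cold side.
σ(T₁⁴−T_s⁴)/D₁ = σ(T_s⁴−T₂⁴)/D₂, with D₁ = 1/ε₁+1/ε_s−1 = 1.629, D₂ = 1/ε_s+1/ε₂−1 = 1.921.
Solve for T_s⁴: T_s⁴ = (D₂·T₁⁴ + D₁·T₂⁴)/(D₁+D₂) = 9.249×10¹¹ K⁴.

T_s ≈ 981 K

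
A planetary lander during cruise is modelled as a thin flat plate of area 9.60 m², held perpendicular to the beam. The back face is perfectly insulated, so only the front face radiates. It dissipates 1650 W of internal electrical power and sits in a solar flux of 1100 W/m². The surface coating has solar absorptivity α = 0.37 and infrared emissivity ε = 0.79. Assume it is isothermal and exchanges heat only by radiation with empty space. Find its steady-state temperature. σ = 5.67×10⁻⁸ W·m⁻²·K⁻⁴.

T ≈ 337 K

At steady state, absorbed solar power + internal power = radiated power.
Absorbed: α·S·A_cross = 0.37·1100·9.600 = 3907 W (cross-section A).
Total input = 3907 + 1650 = 5557 W.
Radiated: εσ·A_surf·T⁴ with A_surf = A = 9.600 m².
T⁴ = 5557/(0.79·5.67×10⁻⁸·9.600) = 1.292×10¹⁰ K⁴.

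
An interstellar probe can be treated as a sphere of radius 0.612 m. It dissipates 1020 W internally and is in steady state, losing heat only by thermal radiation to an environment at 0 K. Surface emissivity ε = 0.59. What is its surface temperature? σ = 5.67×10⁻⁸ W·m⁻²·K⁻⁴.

T ≈ 284 K

Steady state: internal power = radiated power, P = εσA T⁴.
Radiating area A = 4πr² = 4.707 m².
T⁴ = P/(εσA) = 1020/(0.59·5.67×10⁻⁸·4.707) = 6.478×10⁹ K⁴.
T = (6.478×10⁹)^(1/4).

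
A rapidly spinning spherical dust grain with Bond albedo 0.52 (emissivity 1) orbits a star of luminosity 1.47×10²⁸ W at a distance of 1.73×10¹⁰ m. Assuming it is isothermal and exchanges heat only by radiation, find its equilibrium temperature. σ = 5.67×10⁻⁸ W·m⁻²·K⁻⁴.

T ≈ 1700 K

First find the stellar flux at distance d: S = L/(4πd²) = 1.47×10²⁸/(4π·(1.73×10¹⁰)²) = 3.909×10⁶ W/m².
For an isothermal sphere, absorbed (1−a)S·πr² = emitted σ·4πr²·T⁴, so T⁴ = (1−a)S/(4σ).
T⁴ = 0.480·3.909×10⁶/(4·5.67×10⁻⁸) = 8.272×10¹² K⁴.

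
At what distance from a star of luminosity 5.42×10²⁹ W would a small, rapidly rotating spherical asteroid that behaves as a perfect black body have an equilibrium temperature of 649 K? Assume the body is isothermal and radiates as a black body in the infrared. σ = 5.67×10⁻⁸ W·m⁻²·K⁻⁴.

d ≈ 1.04×10¹² m

For an isothermal black-emitting sphere, (1−a)S·πr² = σ·4πr²·T⁴ ⇒ S = 4σT⁴/(1−a).
S = 4·5.67×10⁻⁸·(649)⁴/1.00 = 40240 W/m².
Flux falls as S = L/(4πd²), so d = √(L/(4πS)) = √(5.42×10²⁹/(4π·40240)).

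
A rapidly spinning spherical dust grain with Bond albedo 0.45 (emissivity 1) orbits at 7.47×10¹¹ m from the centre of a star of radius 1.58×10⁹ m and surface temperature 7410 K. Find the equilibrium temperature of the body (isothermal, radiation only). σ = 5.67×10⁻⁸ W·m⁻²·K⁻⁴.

The star's surface emits σT_*⁴; at distance d the flux is S = σT_*⁴(R_*/d)².
S = 5.67×10⁻⁸·(7410)⁴·(1.58×10⁹/7.47×10¹¹)² = 764.8 W/m².
For an isothermal sphere T⁴ = (1−a)S/(4σ) = 1.855×10⁹ K⁴.

T ≈ 208 K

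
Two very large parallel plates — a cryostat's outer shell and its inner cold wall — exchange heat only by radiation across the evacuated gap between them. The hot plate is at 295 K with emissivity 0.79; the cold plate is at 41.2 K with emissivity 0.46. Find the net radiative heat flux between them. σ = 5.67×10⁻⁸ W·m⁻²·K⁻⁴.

For two infinite grey parallel plates, q = σ(T₁⁴ − T₂⁴)/(1/ε₁ + 1/ε₂ − 1).
T₁⁴ − T₂⁴ = 7.573×10⁹ − 2.881×10⁶ = 7.570×10⁹ K⁴.
1/ε₁ + 1/ε₂ − 1 = 1.266 + 2.174 − 1 = 2.440.
q = 5.67×10⁻⁸ × 7.570×10⁹ / 2.440.

q ≈ 176 W/m²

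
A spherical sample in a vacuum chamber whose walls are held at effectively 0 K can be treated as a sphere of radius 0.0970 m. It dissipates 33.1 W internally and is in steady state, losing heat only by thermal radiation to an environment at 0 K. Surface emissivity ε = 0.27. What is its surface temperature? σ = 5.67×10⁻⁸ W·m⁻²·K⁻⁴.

Steady state: internal power = radiated power, P = εσA T⁴.
Radiating area A = 4πr² = 0.1182 m².
T⁴ = P/(εσA) = 33.1/(0.27·5.67×10⁻⁸·0.1182) = 1.829×10¹⁰ K⁴.
T = (1.829×10¹⁰)^(1/4).

T ≈ 368 K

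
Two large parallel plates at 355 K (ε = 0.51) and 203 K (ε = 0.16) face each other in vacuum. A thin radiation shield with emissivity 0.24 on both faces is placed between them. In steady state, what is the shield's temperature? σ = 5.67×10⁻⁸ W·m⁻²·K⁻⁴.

In steady state the net flux on the hot side equals that on the cold side.
σ(T₁⁴−T_s⁴)/D₁ = σ(T_s⁴−T₂⁴)/D₂, with D₁ = 1/ε₁+1/ε_s−1 = 5.127, D₂ = 1/ε_s+1/ε₂−1 = 9.417.
Solve for T_s⁴: T_s⁴ = (D₂·T₁⁴ + D₁·T₂⁴)/(D₁+D₂) = 1.088×10¹⁰ K⁴.

T_s ≈ 323 K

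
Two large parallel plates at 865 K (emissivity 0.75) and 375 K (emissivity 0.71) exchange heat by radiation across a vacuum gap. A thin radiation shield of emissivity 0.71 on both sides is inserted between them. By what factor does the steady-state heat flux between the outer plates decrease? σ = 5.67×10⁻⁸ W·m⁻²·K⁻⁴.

Without shield: q₀ = σΔ(T⁴)/(1/ε₁+1/ε₂−1) with denominator 1.742.
With shield the two gaps are in series; the resistances add: (1/ε₁+1/ε_s−1)+(1/ε_s+1/ε₂−1) = 1.742+1.817 = 3.559.
Heat-flux ratio q₀/q = 3.559/1.742.

factor ≈ 2.04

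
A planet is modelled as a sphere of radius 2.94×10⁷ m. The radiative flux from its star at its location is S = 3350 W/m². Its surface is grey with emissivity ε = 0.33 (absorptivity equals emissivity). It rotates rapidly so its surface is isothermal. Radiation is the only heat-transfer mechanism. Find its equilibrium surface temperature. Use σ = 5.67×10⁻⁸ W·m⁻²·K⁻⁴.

At equilibrium, absorbed power = emitted power.
Absorbing cross-section = πr² = 2.715×10¹⁵ m²; emitting surface = 4πr² = 1.086×10¹⁶ m² (ratio 4).
εS·A_cross = εσ·A_surf·T⁴  ⇒  T⁴ = S/(4σ)   (ε cancels).
T⁴ = 3350/(4·5.67×10⁻⁸) = 1.477×10¹⁰ K⁴.
T = (1.477×10¹⁰)^(1/4).

T ≈ 349 K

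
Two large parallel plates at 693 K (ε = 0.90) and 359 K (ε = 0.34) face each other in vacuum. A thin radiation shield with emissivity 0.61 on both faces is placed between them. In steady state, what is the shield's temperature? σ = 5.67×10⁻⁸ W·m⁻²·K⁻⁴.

T_s ≈ 633 K

In steady state the net flux on the hot side equals that on the cold side.
σ(T₁⁴−T_s⁴)/D₁ = σ(T_s⁴−T₂⁴)/D₂, with D₁ = 1/ε₁+1/ε_s−1 = 1.750, D₂ = 1/ε_s+1/ε₂−1 = 3.581.
Solve for T_s⁴: T_s⁴ = (D₂·T₁⁴ + D₁·T₂⁴)/(D₁+D₂) = 1.604×10¹¹ K⁴.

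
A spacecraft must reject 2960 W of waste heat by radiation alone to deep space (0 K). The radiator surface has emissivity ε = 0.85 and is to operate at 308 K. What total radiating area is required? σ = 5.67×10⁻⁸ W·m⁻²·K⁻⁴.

P = εσA T⁴ ⇒ A = P/(εσT⁴).
T⁴ = 8.999×10⁹ K⁴.
A = 2960/(0.85 × 5.67×10⁻⁸ × 8.999×10⁹).

A ≈ 6.82 m²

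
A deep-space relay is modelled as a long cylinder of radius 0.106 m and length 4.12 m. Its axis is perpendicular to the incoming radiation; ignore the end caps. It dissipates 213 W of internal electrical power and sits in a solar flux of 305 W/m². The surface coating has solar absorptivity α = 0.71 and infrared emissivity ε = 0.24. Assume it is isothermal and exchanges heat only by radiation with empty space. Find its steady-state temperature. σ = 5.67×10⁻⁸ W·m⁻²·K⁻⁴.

At steady state, absorbed solar power + internal power = radiated power.
Absorbed: α·S·A_cross = 0.71·305·0.8734 = 189.1 W (cross-section 2rL).
Total input = 189.1 + 213 = 402.1 W.
Radiated: εσ·A_surf·T⁴ with A_surf = 2πrL = 2.744 m².
T⁴ = 402.1/(0.24·5.67×10⁻⁸·2.744) = 1.077×10¹⁰ K⁴.

T ≈ 322 K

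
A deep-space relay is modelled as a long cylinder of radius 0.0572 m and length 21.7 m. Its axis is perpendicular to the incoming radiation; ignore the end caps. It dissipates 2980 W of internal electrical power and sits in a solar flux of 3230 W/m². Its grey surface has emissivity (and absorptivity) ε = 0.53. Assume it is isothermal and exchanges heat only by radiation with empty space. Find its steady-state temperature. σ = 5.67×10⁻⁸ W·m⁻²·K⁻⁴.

At steady state, absorbed solar power + internal power = radiated power.
Absorbed: α·S·A_cross = 0.53·3230·2.482 = 4250 W (cross-section 2rL).
Total input = 4250 + 2980 = 7230 W.
Radiated: εσ·A_surf·T⁴ with A_surf = 2πrL = 7.799 m².
T⁴ = 7230/(0.53·5.67×10⁻⁸·7.799) = 3.085×10¹⁰ K⁴.

T ≈ 419 K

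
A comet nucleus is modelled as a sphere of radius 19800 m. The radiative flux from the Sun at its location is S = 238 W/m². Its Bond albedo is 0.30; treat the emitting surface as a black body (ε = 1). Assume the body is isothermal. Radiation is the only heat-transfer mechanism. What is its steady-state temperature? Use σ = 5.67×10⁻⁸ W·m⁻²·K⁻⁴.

At equilibrium, absorbed power = emitted power.
Absorbing cross-section = πr² = 1.232×10⁹ m²; emitting surface = 4πr² = 4.927×10⁹ m² (ratio 4).
(1−a)S·A_cross = εσ·A_surf·T⁴  ⇒  T⁴ = (1−a)S/(4σ).
T⁴ = 0.700·238/(4·5.67×10⁻⁸) = 7.346×10⁸ K⁴.
T = (7.346×10⁸)^(1/4).

T ≈ 165 K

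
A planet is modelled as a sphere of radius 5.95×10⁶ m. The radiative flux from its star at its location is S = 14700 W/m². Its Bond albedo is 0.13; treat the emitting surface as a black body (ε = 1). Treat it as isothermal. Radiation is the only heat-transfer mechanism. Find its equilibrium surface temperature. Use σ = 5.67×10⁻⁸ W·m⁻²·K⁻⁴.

T ≈ 487 K

At equilibrium, absorbed power = emitted power.
Absorbing cross-section = πr² = 1.112×10¹⁴ m²; emitting surface = 4πr² = 4.449×10¹⁴ m² (ratio 4).
(1−a)S·A_cross = εσ·A_surf·T⁴  ⇒  T⁴ = (1−a)S/(4σ).
T⁴ = 0.870·14700/(4·5.67×10⁻⁸) = 5.639×10¹⁰ K⁴.
T = (5.639×10¹⁰)^(1/4).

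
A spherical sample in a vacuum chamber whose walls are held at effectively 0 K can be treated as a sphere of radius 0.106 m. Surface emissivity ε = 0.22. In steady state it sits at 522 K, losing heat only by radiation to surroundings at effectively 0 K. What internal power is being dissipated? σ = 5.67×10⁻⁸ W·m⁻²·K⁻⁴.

P ≈ 131 W

Steady state: P = εσA T⁴.
A = 4πr² = 0.1412 m²; T⁴ = (522)⁴ = 7.425×10¹⁰ K⁴.
P = 0.22 × 5.67×10⁻⁸ × 0.1412 × 7.425×10¹⁰.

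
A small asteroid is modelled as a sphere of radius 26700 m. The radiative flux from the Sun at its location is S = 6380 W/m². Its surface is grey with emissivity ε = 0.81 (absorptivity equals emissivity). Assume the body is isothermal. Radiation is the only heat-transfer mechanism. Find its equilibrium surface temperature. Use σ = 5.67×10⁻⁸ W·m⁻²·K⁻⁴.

T ≈ 410 K

At equilibrium, absorbed power = emitted power.
Absorbing cross-section = πr² = 2.240×10⁹ m²; emitting surface = 4πr² = 8.958×10⁹ m² (ratio 4).
εS·A_cross = εσ·A_surf·T⁴  ⇒  T⁴ = S/(4σ)   (ε cancels).
T⁴ = 6380/(4·5.67×10⁻⁸) = 2.813×10¹⁰ K⁴.
T = (2.813×10¹⁰)^(1/4).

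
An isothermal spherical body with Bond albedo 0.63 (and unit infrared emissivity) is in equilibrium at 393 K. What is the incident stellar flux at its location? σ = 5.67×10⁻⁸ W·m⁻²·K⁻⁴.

(1−a)S·πr² = σ·4πr²·T⁴ ⇒ S = 4σT⁴/(1−a).
S = 4·5.67×10⁻⁸·2.385×10¹⁰/0.370.

S ≈ 14600 W/m²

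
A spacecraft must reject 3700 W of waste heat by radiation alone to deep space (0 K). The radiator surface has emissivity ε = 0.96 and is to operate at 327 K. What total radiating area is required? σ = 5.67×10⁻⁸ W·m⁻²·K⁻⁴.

A ≈ 5.95 m²

P = εσA T⁴ ⇒ A = P/(εσT⁴).
T⁴ = 1.143×10¹⁰ K⁴.
A = 3700/(0.96 × 5.67×10⁻⁸ × 1.143×10¹⁰).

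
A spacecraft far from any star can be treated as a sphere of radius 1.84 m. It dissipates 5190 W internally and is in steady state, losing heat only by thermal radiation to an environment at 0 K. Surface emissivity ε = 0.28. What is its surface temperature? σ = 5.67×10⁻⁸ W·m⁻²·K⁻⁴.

T ≈ 296 K

Steady state: internal power = radiated power, P = εσA T⁴.
Radiating area A = 4πr² = 42.54 m².
T⁴ = P/(εσA) = 5190/(0.28·5.67×10⁻⁸·42.54) = 7.684×10⁹ K⁴.
T = (7.684×10⁹)^(1/4).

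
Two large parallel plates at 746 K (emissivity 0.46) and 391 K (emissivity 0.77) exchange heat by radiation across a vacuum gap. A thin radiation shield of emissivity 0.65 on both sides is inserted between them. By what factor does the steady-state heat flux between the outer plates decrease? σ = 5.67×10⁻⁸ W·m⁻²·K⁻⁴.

Without shield: q₀ = σΔ(T⁴)/(1/ε₁+1/ε₂−1) with denominator 2.473.
With shield the two gaps are in series; the resistances add: (1/ε₁+1/ε_s−1)+(1/ε_s+1/ε₂−1) = 2.712+1.837 = 4.550.
Heat-flux ratio q₀/q = 4.550/2.473.

factor ≈ 1.84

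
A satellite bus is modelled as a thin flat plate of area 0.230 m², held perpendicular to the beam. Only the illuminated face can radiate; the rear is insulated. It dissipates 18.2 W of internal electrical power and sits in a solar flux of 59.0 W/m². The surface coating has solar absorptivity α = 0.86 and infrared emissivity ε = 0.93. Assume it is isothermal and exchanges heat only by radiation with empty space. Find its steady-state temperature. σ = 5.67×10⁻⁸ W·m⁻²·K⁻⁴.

At steady state, absorbed solar power + internal power = radiated power.
Absorbed: α·S·A_cross = 0.86·59.0·0.2300 = 11.67 W (cross-section A).
Total input = 11.67 + 18.2 = 29.87 W.
Radiated: εσ·A_surf·T⁴ with A_surf = A = 0.2300 m².
T⁴ = 29.87/(0.93·5.67×10⁻⁸·0.2300) = 2.463×10⁹ K⁴.

T ≈ 223 K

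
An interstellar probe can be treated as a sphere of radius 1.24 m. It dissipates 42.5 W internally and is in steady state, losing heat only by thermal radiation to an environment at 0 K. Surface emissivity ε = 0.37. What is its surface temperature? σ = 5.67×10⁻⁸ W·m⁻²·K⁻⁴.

Steady state: internal power = radiated power, P = εσA T⁴.
Radiating area A = 4πr² = 19.32 m².
T⁴ = P/(εσA) = 42.5/(0.37·5.67×10⁻⁸·19.32) = 1.048×10⁸ K⁴.
T = (1.048×10⁸)^(1/4).

T ≈ 101 K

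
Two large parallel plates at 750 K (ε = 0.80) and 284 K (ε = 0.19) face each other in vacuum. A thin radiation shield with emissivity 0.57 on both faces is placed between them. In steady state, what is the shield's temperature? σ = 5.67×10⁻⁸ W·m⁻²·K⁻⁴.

In steady state the net flux on the hot side equals that on the cold side.
σ(T₁⁴−T_s⁴)/D₁ = σ(T_s⁴−T₂⁴)/D₂, with D₁ = 1/ε₁+1/ε_s−1 = 2.004, D₂ = 1/ε_s+1/ε₂−1 = 6.018.
Solve for T_s⁴: T_s⁴ = (D₂·T₁⁴ + D₁·T₂⁴)/(D₁+D₂) = 2.390×10¹¹ K⁴.

T_s ≈ 699 K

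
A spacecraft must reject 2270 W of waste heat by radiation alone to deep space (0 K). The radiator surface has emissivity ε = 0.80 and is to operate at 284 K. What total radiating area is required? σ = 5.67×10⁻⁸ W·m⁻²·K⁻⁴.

P = εσA T⁴ ⇒ A = P/(εσT⁴).
T⁴ = 6.505×10⁹ K⁴.
A = 2270/(0.80 × 5.67×10⁻⁸ × 6.505×10⁹).

A ≈ 7.69 m²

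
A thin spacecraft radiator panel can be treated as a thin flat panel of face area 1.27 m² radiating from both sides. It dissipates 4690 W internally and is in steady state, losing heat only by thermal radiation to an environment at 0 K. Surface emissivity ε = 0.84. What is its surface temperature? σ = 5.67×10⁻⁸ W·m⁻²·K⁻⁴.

T ≈ 444 K

Steady state: internal power = radiated power, P = εσA T⁴.
Radiating area A = 2·1.27 = 2.540 m².
T⁴ = P/(εσA) = 4690/(0.84·5.67×10⁻⁸·2.540) = 3.877×10¹⁰ K⁴.
T = (3.877×10¹⁰)^(1/4).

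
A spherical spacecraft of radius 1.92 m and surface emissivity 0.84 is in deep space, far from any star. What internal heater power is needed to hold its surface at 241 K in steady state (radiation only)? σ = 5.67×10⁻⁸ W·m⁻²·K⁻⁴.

P ≈ 7440 W

P = εσ·4πr²·T⁴.
4πr² = 46.32 m²; T⁴ = 3.373×10⁹ K⁴.
P = 0.84·5.67×10⁻⁸·46.32·3.373×10⁹.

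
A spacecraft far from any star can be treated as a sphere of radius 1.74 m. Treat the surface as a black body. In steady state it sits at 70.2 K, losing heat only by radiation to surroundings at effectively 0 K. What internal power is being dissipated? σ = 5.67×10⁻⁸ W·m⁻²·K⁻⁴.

P ≈ 52.4 W

Steady state: P = εσA T⁴.
A = 4πr² = 38.05 m²; T⁴ = (70.2)⁴ = 2.429×10⁷ K⁴.
P = 1.0 × 5.67×10⁻⁸ × 38.05 × 2.429×10⁷.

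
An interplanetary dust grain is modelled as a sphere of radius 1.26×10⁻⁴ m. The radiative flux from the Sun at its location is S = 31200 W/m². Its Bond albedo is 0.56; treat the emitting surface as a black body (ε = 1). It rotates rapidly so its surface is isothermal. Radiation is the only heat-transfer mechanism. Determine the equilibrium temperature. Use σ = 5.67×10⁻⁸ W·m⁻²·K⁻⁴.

At equilibrium, absorbed power = emitted power.
Absorbing cross-section = πr² = 4.988×10⁻⁸ m²; emitting surface = 4πr² = 1.995×10⁻⁷ m² (ratio 4).
(1−a)S·A_cross = εσ·A_surf·T⁴  ⇒  T⁴ = (1−a)S/(4σ).
T⁴ = 0.440·31200/(4·5.67×10⁻⁸) = 6.053×10¹⁰ K⁴.
T = (6.053×10¹⁰)^(1/4).

T ≈ 496 K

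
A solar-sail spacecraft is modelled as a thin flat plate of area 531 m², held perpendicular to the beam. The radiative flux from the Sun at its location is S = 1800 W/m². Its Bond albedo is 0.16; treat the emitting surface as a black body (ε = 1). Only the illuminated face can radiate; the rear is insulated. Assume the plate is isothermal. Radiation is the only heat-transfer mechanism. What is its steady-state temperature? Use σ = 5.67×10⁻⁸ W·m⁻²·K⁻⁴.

At equilibrium, absorbed power = emitted power.
Absorbing cross-section = A = 531.0 m²; emitting surface = A = 531.0 m² (ratio 1).
(1−a)S·A_cross = εσ·A_surf·T⁴  ⇒  T⁴ = (1−a)S/(1σ).
T⁴ = 0.840·1800/(1·5.67×10⁻⁸) = 2.667×10¹⁰ K⁴.
T = (2.667×10¹⁰)^(1/4).

T ≈ 404 K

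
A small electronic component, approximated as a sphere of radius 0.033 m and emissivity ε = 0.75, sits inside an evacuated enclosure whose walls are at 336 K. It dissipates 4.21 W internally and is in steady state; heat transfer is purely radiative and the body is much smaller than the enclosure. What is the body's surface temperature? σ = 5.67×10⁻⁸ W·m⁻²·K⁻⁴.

For a small grey body in a large enclosure, net radiated power = εσA(T⁴ − T_w⁴).
Steady state: P = εσA(T⁴ − T_w⁴) with A = 4πr² = 0.01368 m².
T⁴ = P/(εσA) + T_w⁴ = 4.21/(0.75·5.67×10⁻⁸·0.01368) + (336)⁴
    = 7.234×10⁹ + 1.275×10¹⁰ = 1.998×10¹⁰ K⁴.

T ≈ 376 K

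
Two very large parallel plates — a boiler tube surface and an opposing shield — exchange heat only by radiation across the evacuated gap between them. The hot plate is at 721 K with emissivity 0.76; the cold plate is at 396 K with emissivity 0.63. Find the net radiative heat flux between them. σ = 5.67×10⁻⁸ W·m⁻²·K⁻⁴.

For two infinite grey parallel plates, q = σ(T₁⁴ − T₂⁴)/(1/ε₁ + 1/ε₂ − 1).
T₁⁴ − T₂⁴ = 2.702×10¹¹ − 2.459×10¹⁰ = 2.456×10¹¹ K⁴.
1/ε₁ + 1/ε₂ − 1 = 1.316 + 1.587 − 1 = 1.903.
q = 5.67×10⁻⁸ × 2.456×10¹¹ / 1.903.

q ≈ 7320 W/m²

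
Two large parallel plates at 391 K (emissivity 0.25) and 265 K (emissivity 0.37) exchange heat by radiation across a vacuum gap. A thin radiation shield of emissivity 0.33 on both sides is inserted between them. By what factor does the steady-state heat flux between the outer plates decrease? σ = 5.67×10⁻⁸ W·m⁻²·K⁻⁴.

factor ≈ 1.89

Without shield: q₀ = σΔ(T⁴)/(1/ε₁+1/ε₂−1) with denominator 5.703.
With shield the two gaps are in series; the resistances add: (1/ε₁+1/ε_s−1)+(1/ε_s+1/ε₂−1) = 6.030+4.733 = 10.76.
Heat-flux ratio q₀/q = 10.76/5.703.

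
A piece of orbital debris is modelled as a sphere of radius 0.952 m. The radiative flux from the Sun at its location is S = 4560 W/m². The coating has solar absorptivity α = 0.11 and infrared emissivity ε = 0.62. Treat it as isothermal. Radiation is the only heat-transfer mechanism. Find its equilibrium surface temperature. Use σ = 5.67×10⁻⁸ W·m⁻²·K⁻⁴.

At equilibrium, absorbed power = emitted power.
Absorbing cross-section = πr² = 2.847 m²; emitting surface = 4πr² = 11.39 m² (ratio 4).
αS·A_cross = εσ·A_surf·T⁴  ⇒  T⁴ = αS/(ε·4σ).
T⁴ = 0.110·4560/(0.62·4·5.67×10⁻⁸) = 3.567×10⁹ K⁴.
T = (3.567×10⁹)^(1/4).

T ≈ 244 K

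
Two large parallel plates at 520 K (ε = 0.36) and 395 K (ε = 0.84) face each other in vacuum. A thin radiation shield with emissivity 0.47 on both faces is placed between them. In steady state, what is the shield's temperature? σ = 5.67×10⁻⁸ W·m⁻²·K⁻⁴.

T_s ≈ 454 K

In steady state the net flux on the hot side equals that on the cold side.
σ(T₁⁴−T_s⁴)/D₁ = σ(T_s⁴−T₂⁴)/D₂, with D₁ = 1/ε₁+1/ε_s−1 = 3.905, D₂ = 1/ε_s+1/ε₂−1 = 2.318.
Solve for T_s⁴: T_s⁴ = (D₂·T₁⁴ + D₁·T₂⁴)/(D₁+D₂) = 4.251×10¹⁰ K⁴.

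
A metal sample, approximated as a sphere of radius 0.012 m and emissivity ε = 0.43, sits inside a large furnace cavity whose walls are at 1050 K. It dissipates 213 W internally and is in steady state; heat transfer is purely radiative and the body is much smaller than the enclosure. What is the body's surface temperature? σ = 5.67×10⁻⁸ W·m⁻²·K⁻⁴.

For a small grey body in a large enclosure, net radiated power = εσA(T⁴ − T_w⁴).
Steady state: P = εσA(T⁴ − T_w⁴) with A = 4πr² = 0.001810 m².
T⁴ = P/(εσA) + T_w⁴ = 213/(0.43·5.67×10⁻⁸·0.001810) + (1050)⁴
    = 4.828×10¹² + 1.216×10¹² = 6.043×10¹² K⁴.

T ≈ 1570 K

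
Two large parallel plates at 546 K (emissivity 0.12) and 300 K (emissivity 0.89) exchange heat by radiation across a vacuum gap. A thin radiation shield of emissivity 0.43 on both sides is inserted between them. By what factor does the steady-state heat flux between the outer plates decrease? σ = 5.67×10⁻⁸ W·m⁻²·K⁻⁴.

factor ≈ 1.43

Without shield: q₀ = σΔ(T⁴)/(1/ε₁+1/ε₂−1) with denominator 8.457.
With shield the two gaps are in series; the resistances add: (1/ε₁+1/ε_s−1)+(1/ε_s+1/ε₂−1) = 9.659+2.449 = 12.11.
Heat-flux ratio q₀/q = 12.11/8.457.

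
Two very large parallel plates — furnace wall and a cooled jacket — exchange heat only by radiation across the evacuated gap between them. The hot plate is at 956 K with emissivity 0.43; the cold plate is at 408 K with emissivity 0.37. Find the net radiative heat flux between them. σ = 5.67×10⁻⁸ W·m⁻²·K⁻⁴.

q ≈ 11400 W/m²

For two infinite grey parallel plates, q = σ(T₁⁴ − T₂⁴)/(1/ε₁ + 1/ε₂ − 1).
T₁⁴ − T₂⁴ = 8.353×10¹¹ − 2.771×10¹⁰ = 8.076×10¹¹ K⁴.
1/ε₁ + 1/ε₂ − 1 = 2.326 + 2.703 − 1 = 4.028.
q = 5.67×10⁻⁸ × 8.076×10¹¹ / 4.028.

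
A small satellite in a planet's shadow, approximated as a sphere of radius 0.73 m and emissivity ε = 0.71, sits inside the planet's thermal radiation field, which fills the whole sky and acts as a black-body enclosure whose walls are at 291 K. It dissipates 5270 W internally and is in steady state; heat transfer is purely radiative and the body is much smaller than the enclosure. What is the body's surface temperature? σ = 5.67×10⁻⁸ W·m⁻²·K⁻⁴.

T ≈ 404 K

For a small grey body in a large enclosure, net radiated power = εσA(T⁴ − T_w⁴).
Steady state: P = εσA(T⁴ − T_w⁴) with A = 4πr² = 6.697 m².
T⁴ = P/(εσA) + T_w⁴ = 5270/(0.71·5.67×10⁻⁸·6.697) + (291)⁴
    = 1.955×10¹⁰ + 7.171×10⁹ = 2.672×10¹⁰ K⁴.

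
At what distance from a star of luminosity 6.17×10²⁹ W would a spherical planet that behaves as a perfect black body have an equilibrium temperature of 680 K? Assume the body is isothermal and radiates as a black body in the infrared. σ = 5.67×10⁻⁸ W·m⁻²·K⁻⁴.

d ≈ 1.01×10¹² m

For an isothermal black-emitting sphere, (1−a)S·πr² = σ·4πr²·T⁴ ⇒ S = 4σT⁴/(1−a).
S = 4·5.67×10⁻⁸·(680)⁴/1.00 = 48490 W/m².
Flux falls as S = L/(4πd²), so d = √(L/(4πS)) = √(6.17×10²⁹/(4π·48490)).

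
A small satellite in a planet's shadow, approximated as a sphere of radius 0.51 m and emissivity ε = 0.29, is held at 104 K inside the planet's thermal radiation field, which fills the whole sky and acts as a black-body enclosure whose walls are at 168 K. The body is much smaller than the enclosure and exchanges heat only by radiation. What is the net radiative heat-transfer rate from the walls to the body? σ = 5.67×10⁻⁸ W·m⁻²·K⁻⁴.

For a small grey body in a large enclosure: P_net = εσA(T_body⁴ − T_wall⁴).
A = 4πr² = 3.269 m²; T_body⁴ − T_wall⁴ = 1.170×10⁸ − 7.966×10⁸ = -6.796×10⁸ K⁴.
|P_net| = 0.29·5.67×10⁻⁸·3.269·6.796×10⁸.

P_net ≈ 36.5 W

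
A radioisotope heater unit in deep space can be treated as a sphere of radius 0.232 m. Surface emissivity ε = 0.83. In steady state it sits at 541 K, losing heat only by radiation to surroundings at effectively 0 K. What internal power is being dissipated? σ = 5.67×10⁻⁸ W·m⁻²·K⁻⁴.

P ≈ 2730 W

Steady state: P = εσA T⁴.
A = 4πr² = 0.6764 m²; T⁴ = (541)⁴ = 8.566×10¹⁰ K⁴.
P = 0.83 × 5.67×10⁻⁸ × 0.6764 × 8.566×10¹⁰.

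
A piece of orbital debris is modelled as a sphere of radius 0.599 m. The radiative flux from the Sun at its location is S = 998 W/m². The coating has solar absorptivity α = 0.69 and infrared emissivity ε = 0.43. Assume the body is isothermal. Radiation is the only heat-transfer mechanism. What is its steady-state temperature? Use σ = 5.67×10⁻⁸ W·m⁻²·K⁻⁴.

T ≈ 290 K

At equilibrium, absorbed power = emitted power.
Absorbing cross-section = πr² = 1.127 m²; emitting surface = 4πr² = 4.509 m² (ratio 4).
αS·A_cross = εσ·A_surf·T⁴  ⇒  T⁴ = αS/(ε·4σ).
T⁴ = 0.690·998/(0.43·4·5.67×10⁻⁸) = 7.061×10⁹ K⁴.
T = (7.061×10⁹)^(1/4).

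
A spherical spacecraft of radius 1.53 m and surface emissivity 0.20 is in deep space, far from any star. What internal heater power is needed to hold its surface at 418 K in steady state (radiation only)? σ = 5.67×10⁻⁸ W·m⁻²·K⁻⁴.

P ≈ 10200 W

P = εσ·4πr²·T⁴.
4πr² = 29.42 m²; T⁴ = 3.053×10¹⁰ K⁴.
P = 0.20·5.67×10⁻⁸·29.42·3.053×10¹⁰.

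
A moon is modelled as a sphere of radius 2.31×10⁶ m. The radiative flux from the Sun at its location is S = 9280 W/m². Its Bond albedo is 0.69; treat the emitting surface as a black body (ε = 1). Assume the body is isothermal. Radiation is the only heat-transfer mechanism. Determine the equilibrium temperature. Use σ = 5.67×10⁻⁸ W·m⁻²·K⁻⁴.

At equilibrium, absorbed power = emitted power.
Absorbing cross-section = πr² = 1.676×10¹³ m²; emitting surface = 4πr² = 6.706×10¹³ m² (ratio 4).
(1−a)S·A_cross = εσ·A_surf·T⁴  ⇒  T⁴ = (1−a)S/(4σ).
T⁴ = 0.310·9280/(4·5.67×10⁻⁸) = 1.268×10¹⁰ K⁴.
T = (1.268×10¹⁰)^(1/4).

T ≈ 336 K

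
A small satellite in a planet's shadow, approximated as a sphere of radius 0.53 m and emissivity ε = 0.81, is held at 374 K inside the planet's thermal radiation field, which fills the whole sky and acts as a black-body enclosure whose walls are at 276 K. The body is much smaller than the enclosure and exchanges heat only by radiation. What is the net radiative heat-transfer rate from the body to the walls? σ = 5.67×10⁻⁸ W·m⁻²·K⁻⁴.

P_net ≈ 2230 W

For a small grey body in a large enclosure: P_net = εσA(T_body⁴ − T_wall⁴).
A = 4πr² = 3.530 m²; T_body⁴ − T_wall⁴ = 1.957×10¹⁰ − 5.803×10⁹ = 1.376×10¹⁰ K⁴.
|P_net| = 0.81·5.67×10⁻⁸·3.530·1.376×10¹⁰.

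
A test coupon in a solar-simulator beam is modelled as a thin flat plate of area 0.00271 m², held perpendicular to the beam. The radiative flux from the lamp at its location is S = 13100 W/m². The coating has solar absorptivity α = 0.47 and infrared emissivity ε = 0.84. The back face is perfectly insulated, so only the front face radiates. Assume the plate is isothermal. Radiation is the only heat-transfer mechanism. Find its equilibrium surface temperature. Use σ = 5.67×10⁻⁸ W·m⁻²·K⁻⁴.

T ≈ 600 K

At equilibrium, absorbed power = emitted power.
Absorbing cross-section = A = 0.002710 m²; emitting surface = A = 0.002710 m² (ratio 1).
αS·A_cross = εσ·A_surf·T⁴  ⇒  T⁴ = αS/(ε·1σ).
T⁴ = 0.470·13100/(0.84·1·5.67×10⁻⁸) = 1.293×10¹¹ K⁴.
T = (1.293×10¹¹)^(1/4).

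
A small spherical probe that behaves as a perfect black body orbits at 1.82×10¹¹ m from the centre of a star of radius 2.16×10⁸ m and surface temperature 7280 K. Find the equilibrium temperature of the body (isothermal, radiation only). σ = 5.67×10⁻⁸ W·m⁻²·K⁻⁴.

The star's surface emits σT_*⁴; at distance d the flux is S = σT_*⁴(R_*/d)².
S = 5.67×10⁻⁸·(7280)⁴·(2.16×10⁸/1.82×10¹¹)² = 224.3 W/m².
For an isothermal sphere T⁴ = (1−a)S/(4σ) = 9.891×10⁸ K⁴.

T ≈ 177 K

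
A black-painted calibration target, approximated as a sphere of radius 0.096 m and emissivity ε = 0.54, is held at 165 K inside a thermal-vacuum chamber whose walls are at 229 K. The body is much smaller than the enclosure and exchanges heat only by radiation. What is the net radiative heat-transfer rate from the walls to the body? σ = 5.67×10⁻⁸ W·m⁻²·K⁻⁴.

For a small grey body in a large enclosure: P_net = εσA(T_body⁴ − T_wall⁴).
A = 4πr² = 0.1158 m²; T_body⁴ − T_wall⁴ = 7.412×10⁸ − 2.750×10⁹ = -2.009×10⁹ K⁴.
|P_net| = 0.54·5.67×10⁻⁸·0.1158·2.009×10⁹.

P_net ≈ 7.12 W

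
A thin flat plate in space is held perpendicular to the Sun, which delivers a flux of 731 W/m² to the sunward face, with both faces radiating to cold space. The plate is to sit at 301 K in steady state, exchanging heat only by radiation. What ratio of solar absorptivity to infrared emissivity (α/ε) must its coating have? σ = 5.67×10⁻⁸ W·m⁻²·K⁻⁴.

Balance: αS·A = εσ·2A·T⁴ ⇒ α/ε = 2σT⁴/S.
α/ε = 2·5.67×10⁻⁸·(301)⁴/731 = 2·5.67×10⁻⁸·8.209×10⁹/731.

α/ε ≈ 1.27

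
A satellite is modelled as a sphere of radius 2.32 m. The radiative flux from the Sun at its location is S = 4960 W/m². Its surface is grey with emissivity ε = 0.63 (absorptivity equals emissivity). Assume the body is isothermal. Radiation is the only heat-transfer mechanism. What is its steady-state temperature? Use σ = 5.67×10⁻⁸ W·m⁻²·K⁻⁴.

T ≈ 385 K

At equilibrium, absorbed power = emitted power.
Absorbing cross-section = πr² = 16.91 m²; emitting surface = 4πr² = 67.64 m² (ratio 4).
εS·A_cross = εσ·A_surf·T⁴  ⇒  T⁴ = S/(4σ)   (ε cancels).
T⁴ = 4960/(4·5.67×10⁻⁸) = 2.187×10¹⁰ K⁴.
T = (2.187×10¹⁰)^(1/4).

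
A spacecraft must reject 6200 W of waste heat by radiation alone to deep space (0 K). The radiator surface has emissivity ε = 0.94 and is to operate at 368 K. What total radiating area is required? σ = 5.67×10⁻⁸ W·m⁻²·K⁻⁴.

A ≈ 6.34 m²

P = εσA T⁴ ⇒ A = P/(εσT⁴).
T⁴ = 1.834×10¹⁰ K⁴.
A = 6200/(0.94 × 5.67×10⁻⁸ × 1.834×10¹⁰).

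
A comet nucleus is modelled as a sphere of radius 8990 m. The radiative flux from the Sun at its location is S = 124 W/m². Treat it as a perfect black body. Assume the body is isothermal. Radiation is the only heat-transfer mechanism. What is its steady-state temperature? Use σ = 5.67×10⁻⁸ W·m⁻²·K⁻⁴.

At equilibrium, absorbed power = emitted power.
Absorbing cross-section = πr² = 2.539×10⁸ m²; emitting surface = 4πr² = 1.016×10⁹ m² (ratio 4).
S·A_cross = εσ·A_surf·T⁴  ⇒  T⁴ = S/(4σ).
T⁴ = 1.00·124/(4·5.67×10⁻⁸) = 5.467×10⁸ K⁴.
T = (5.467×10⁸)^(1/4).

T ≈ 153 K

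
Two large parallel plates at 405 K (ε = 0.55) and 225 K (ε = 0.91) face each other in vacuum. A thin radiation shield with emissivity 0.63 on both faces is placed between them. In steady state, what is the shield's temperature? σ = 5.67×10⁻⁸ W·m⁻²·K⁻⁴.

T_s ≈ 335 K

In steady state the net flux on the hot side equals that on the cold side.
σ(T₁⁴−T_s⁴)/D₁ = σ(T_s⁴−T₂⁴)/D₂, with D₁ = 1/ε₁+1/ε_s−1 = 2.405, D₂ = 1/ε_s+1/ε₂−1 = 1.686.
Solve for T_s⁴: T_s⁴ = (D₂·T₁⁴ + D₁·T₂⁴)/(D₁+D₂) = 1.259×10¹⁰ K⁴.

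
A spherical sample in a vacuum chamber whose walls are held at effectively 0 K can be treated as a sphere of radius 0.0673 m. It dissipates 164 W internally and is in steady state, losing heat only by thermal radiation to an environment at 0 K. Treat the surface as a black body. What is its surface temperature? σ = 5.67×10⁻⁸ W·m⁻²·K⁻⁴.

T ≈ 475 K

Steady state: internal power = radiated power, P = εσA T⁴.
Radiating area A = 4πr² = 0.05692 m².
T⁴ = P/(εσA) = 164/(1.0·5.67×10⁻⁸·0.05692) = 5.082×10¹⁰ K⁴.
T = (5.082×10¹⁰)^(1/4).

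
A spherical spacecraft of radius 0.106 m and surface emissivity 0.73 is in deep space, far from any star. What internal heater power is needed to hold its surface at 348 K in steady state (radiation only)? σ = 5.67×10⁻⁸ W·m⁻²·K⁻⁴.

P = εσ·4πr²·T⁴.
4πr² = 0.1412 m²; T⁴ = 1.467×10¹⁰ K⁴.
P = 0.73·5.67×10⁻⁸·0.1412·1.467×10¹⁰.

P ≈ 85.7 W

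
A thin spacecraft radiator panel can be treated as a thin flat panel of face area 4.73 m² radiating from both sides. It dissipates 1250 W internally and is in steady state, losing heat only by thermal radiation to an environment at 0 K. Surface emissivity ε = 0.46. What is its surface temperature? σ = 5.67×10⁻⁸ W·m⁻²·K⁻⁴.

T ≈ 267 K

Steady state: internal power = radiated power, P = εσA T⁴.
Radiating area A = 2·4.73 = 9.460 m².
T⁴ = P/(εσA) = 1250/(0.46·5.67×10⁻⁸·9.460) = 5.066×10⁹ K⁴.
T = (5.066×10⁹)^(1/4).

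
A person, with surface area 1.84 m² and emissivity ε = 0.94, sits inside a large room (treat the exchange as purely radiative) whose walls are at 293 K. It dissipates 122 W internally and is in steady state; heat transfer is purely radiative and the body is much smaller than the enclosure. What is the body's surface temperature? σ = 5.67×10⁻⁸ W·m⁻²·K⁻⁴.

For a small grey body in a large enclosure, net radiated power = εσA(T⁴ − T_w⁴).
Steady state: P = εσA(T⁴ − T_w⁴) with A = 1.84 m².
T⁴ = P/(εσA) + T_w⁴ = 122/(0.94·5.67×10⁻⁸·1.840) + (293)⁴
    = 1.244×10⁹ + 7.370×10⁹ = 8.614×10⁹ K⁴.

T ≈ 305 K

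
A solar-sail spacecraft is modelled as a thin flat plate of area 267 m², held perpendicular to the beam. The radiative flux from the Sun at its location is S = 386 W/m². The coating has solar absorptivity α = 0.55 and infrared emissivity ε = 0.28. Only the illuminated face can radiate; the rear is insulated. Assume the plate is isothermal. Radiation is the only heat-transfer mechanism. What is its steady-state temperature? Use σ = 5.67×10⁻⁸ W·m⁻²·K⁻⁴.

At equilibrium, absorbed power = emitted power.
Absorbing cross-section = A = 267.0 m²; emitting surface = A = 267.0 m² (ratio 1).
αS·A_cross = εσ·A_surf·T⁴  ⇒  T⁴ = αS/(ε·1σ).
T⁴ = 0.550·386/(0.28·1·5.67×10⁻⁸) = 1.337×10¹⁰ K⁴.
T = (1.337×10¹⁰)^(1/4).

T ≈ 340 K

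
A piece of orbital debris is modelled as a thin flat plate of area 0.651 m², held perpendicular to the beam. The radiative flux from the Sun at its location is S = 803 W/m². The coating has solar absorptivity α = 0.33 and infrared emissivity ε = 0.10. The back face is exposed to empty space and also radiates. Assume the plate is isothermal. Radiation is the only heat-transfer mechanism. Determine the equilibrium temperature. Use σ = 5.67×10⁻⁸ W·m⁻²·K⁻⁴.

At equilibrium, absorbed power = emitted power.
Absorbing cross-section = A = 0.6510 m²; emitting surface = 2A = 1.302 m² (ratio 2).
αS·A_cross = εσ·A_surf·T⁴  ⇒  T⁴ = αS/(ε·2σ).
T⁴ = 0.330·803/(0.10·2·5.67×10⁻⁸) = 2.337×10¹⁰ K⁴.
T = (2.337×10¹⁰)^(1/4).

T ≈ 391 K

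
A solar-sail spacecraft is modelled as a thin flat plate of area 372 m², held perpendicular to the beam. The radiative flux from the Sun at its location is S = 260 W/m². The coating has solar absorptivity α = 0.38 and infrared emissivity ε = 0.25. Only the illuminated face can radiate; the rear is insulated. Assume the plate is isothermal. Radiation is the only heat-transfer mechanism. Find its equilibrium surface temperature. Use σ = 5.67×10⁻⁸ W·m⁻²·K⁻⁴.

At equilibrium, absorbed power = emitted power.
Absorbing cross-section = A = 372.0 m²; emitting surface = A = 372.0 m² (ratio 1).
αS·A_cross = εσ·A_surf·T⁴  ⇒  T⁴ = αS/(ε·1σ).
T⁴ = 0.380·260/(0.25·1·5.67×10⁻⁸) = 6.970×10⁹ K⁴.
T = (6.970×10⁹)^(1/4).

T ≈ 289 K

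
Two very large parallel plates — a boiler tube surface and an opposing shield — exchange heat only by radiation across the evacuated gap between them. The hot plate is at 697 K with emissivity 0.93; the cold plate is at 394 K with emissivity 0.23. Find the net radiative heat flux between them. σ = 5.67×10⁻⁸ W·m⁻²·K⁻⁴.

For two infinite grey parallel plates, q = σ(T₁⁴ − T₂⁴)/(1/ε₁ + 1/ε₂ − 1).
T₁⁴ − T₂⁴ = 2.360×10¹¹ − 2.410×10¹⁰ = 2.119×10¹¹ K⁴.
1/ε₁ + 1/ε₂ − 1 = 1.075 + 4.348 − 1 = 4.423.
q = 5.67×10⁻⁸ × 2.119×10¹¹ / 4.423.

q ≈ 2720 W/m²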